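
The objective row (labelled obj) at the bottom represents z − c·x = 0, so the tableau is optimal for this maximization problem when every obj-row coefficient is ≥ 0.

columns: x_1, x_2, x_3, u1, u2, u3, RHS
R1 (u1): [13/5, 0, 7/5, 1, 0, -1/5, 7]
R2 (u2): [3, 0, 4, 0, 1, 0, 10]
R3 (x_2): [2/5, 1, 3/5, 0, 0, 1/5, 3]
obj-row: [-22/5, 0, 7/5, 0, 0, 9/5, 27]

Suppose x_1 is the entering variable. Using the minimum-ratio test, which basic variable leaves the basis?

u1

Column x_1 entries and ratios — u1: 7/(13/5) = 35/13; u2: 10/3 = 10/3; x_2: 3/(2/5) = 15/2.
Smallest ratio is 35/13 in the row of u1, so u1 leaves.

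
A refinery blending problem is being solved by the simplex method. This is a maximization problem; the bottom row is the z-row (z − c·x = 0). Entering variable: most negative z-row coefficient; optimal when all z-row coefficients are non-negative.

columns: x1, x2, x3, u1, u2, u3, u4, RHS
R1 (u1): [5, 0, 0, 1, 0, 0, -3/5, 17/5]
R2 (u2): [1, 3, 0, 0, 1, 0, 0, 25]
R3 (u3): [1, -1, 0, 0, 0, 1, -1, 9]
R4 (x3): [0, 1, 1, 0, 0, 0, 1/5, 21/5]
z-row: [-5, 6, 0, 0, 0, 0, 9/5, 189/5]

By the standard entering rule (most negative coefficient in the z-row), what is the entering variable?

Negative z-row entries: x1: -5.
The most negative is -5 in column x1, so x1 enters.

x1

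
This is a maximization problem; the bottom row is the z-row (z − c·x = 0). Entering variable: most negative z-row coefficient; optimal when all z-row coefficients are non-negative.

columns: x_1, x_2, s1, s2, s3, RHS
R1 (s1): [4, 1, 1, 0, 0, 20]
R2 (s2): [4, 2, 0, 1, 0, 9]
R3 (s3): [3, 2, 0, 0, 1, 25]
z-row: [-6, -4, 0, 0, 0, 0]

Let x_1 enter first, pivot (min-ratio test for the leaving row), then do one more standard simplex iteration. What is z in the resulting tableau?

18

Ratio test on column x_1 — row 1: 20/4 = 5; row 2: 9/4 = 9/4; row 3: 25/3 = 25/3. Minimum is 9/4 at row 2 (s2 leaves); pivot element 4.
Pivot on row 2; the z-row RHS becomes 0 − (-6)·(9/4) = 27/2.
Next entering variable (most negative z-row entry -1): x_2.
Ratio test on column x_2 — row 1: entry -1 ≤ 0; row 2: (9/4)/(1/2) = 9/2; row 3: (73/4)/(1/2) = 73/2. Minimum is 9/2 at row 2 (x_1 leaves); pivot element 1/2.
After the second pivot the z-row RHS is 27/2 − (-1)·(9/2) = 18.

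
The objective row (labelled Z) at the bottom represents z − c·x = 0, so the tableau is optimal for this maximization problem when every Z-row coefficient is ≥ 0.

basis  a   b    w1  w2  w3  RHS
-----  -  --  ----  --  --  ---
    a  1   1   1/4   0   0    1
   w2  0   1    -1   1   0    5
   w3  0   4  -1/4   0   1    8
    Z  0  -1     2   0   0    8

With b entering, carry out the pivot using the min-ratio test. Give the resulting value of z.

Ratio test on column b — row 1: 1/1 = 1; row 2: 5/1 = 5; row 3: 8/4 = 2. Minimum is 1 at row 1 (a leaves); pivot element 1.
Pivot on row 1; the Z-row RHS becomes 8 − (-1)·1 = 9.

9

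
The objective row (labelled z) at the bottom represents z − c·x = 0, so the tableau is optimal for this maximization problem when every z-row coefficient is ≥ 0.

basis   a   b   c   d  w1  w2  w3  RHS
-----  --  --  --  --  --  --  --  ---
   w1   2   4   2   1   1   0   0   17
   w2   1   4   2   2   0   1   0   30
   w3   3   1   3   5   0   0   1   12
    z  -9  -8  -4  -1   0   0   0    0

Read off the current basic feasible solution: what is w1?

w1 is basic (row 1); its value is the RHS of that row, 17.

17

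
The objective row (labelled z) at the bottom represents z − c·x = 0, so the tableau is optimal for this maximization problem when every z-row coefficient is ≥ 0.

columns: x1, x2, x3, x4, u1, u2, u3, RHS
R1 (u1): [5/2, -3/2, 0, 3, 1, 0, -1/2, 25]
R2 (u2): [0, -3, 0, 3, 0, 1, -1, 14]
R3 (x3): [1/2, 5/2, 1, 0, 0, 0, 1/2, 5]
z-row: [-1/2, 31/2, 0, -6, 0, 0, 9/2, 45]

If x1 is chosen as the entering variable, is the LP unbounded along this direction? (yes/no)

no

Column x1 has positive entries in row(s) 1, 3, so the ratio test bounds it — not unbounded.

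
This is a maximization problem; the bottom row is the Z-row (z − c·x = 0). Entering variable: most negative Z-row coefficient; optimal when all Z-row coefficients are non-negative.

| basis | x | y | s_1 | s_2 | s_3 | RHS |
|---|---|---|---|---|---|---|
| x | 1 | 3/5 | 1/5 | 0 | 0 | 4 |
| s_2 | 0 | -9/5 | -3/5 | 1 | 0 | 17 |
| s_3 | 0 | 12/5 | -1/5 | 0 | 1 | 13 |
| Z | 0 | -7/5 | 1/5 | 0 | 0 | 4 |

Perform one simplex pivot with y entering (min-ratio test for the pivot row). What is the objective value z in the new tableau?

Ratio test on column y — row 1: 4/(3/5) = 20/3; row 2: entry -9/5 ≤ 0; row 3: 13/(12/5) = 65/12. Minimum is 65/12 at row 3 (s_3 leaves); pivot element 12/5.
Pivot on row 3; the Z-row RHS becomes 4 − (-7/5)·(65/12) = 139/12.

139/12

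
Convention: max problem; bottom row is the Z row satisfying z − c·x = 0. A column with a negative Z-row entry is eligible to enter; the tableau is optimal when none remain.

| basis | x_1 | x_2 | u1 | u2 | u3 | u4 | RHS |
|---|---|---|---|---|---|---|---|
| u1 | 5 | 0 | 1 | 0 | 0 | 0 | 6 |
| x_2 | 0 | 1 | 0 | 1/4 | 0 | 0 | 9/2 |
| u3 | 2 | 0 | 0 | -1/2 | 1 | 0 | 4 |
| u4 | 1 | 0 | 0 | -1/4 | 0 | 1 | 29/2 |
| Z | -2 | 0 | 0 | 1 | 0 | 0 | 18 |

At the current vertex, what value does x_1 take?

0

x_1 is not in the basis, so in the current basic feasible solution x_1 = 0.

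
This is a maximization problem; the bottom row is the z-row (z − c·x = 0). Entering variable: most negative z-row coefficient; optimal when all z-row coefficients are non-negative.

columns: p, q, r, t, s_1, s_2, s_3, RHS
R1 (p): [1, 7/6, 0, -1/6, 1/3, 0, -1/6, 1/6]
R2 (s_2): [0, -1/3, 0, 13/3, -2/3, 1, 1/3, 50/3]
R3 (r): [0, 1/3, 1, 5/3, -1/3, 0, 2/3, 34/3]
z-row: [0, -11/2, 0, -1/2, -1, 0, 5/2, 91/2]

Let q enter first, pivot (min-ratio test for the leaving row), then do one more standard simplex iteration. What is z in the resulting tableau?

513/10

Ratio test on column q — row 1: (1/6)/(7/6) = 1/7; row 2: entry -1/3 ≤ 0; row 3: (34/3)/(1/3) = 34. Minimum is 1/7 at row 1 (p leaves); pivot element 7/6.
Pivot on row 1; the z-row RHS becomes 91/2 − (-11/2)·(1/7) = 324/7.
Next entering variable (most negative z-row entry -9/7): t.
Ratio test on column t — row 1: entry -1/7 ≤ 0; row 2: (117/7)/(30/7) = 39/10; row 3: (79/7)/(12/7) = 79/12. Minimum is 39/10 at row 2 (s_2 leaves); pivot element 30/7.
After the second pivot the z-row RHS is 324/7 − (-9/7)·(39/10) = 513/10.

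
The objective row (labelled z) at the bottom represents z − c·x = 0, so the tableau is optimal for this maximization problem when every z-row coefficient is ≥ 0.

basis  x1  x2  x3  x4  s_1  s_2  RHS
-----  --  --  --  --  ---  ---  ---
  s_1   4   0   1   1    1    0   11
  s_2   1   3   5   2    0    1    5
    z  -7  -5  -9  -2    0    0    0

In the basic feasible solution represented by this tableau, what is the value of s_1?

11

s_1 is basic (row 1); its value is the RHS of that row, 11.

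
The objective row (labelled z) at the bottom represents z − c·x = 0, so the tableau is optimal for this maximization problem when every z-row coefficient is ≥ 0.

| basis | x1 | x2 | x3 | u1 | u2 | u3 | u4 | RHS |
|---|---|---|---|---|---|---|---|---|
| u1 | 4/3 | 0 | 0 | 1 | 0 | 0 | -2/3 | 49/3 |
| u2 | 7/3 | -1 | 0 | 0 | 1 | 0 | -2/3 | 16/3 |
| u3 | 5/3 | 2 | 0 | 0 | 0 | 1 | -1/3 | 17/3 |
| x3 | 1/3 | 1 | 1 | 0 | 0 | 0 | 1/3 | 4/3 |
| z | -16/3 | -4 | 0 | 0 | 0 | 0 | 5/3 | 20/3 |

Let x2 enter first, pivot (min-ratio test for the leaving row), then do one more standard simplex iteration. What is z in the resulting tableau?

22

Ratio test on column x2 — row 1: entry 0 ≤ 0; row 2: entry -1 ≤ 0; row 3: (17/3)/2 = 17/6; row 4: (4/3)/1 = 4/3. Minimum is 4/3 at row 4 (x3 leaves); pivot element 1.
Pivot on row 4; the z-row RHS becomes 20/3 − (-4)·(4/3) = 12.
Next entering variable (most negative z-row entry -4): x1.
Ratio test on column x1 — row 1: (49/3)/(4/3) = 49/4; row 2: (20/3)/(8/3) = 5/2; row 3: 3/1 = 3; row 4: (4/3)/(1/3) = 4. Minimum is 5/2 at row 2 (u2 leaves); pivot element 8/3.
After the second pivot the z-row RHS is 12 − (-4)·(5/2) = 22.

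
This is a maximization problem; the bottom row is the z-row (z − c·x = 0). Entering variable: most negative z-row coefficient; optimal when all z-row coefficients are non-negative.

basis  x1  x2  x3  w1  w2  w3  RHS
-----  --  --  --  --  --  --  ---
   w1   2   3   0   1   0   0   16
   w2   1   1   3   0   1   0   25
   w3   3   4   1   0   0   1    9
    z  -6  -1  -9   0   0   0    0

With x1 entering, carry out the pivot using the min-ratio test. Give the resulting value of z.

18

Ratio test on column x1 — row 1: 16/2 = 8; row 2: 25/1 = 25; row 3: 9/3 = 3. Minimum is 3 at row 3 (w3 leaves); pivot element 3.
Pivot on row 3; the z-row RHS becomes 0 − (-6)·3 = 18.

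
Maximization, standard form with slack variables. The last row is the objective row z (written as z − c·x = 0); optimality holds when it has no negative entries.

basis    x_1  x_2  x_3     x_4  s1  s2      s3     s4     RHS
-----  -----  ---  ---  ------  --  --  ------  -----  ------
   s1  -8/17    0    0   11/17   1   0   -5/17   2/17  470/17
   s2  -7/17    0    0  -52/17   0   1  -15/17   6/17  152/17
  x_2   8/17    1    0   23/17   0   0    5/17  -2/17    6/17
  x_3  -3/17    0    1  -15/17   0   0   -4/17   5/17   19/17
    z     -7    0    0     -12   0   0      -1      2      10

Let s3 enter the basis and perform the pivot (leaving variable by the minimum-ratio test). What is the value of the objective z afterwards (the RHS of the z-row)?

Ratio test on column s3 — row 1: entry -5/17 ≤ 0; row 2: entry -15/17 ≤ 0; row 3: (6/17)/(5/17) = 6/5; row 4: entry -4/17 ≤ 0. Minimum is 6/5 at row 3 (x_2 leaves); pivot element 5/17.
Pivot on row 3; the z-row RHS becomes 10 − (-1)·(6/5) = 56/5.

56/5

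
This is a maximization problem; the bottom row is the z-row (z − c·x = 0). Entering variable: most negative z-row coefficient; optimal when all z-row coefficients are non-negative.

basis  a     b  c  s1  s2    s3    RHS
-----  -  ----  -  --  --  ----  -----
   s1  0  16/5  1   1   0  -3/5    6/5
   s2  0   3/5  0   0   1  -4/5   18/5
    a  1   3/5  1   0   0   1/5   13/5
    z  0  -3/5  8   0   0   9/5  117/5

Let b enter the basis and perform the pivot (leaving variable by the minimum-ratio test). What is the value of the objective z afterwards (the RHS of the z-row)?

189/8

Ratio test on column b — row 1: (6/5)/(16/5) = 3/8; row 2: (18/5)/(3/5) = 6; row 3: (13/5)/(3/5) = 13/3. Minimum is 3/8 at row 1 (s1 leaves); pivot element 16/5.
Pivot on row 1; the z-row RHS becomes 117/5 − (-3/5)·(3/8) = 189/8.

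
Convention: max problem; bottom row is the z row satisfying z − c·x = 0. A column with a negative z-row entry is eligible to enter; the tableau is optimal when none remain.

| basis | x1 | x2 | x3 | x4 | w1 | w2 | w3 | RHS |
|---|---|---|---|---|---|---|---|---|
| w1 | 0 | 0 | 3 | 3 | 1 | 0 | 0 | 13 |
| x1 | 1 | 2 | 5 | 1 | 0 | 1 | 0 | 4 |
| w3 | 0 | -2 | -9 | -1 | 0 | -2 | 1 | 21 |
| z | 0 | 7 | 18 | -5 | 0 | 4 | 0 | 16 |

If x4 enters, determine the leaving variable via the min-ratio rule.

Column x4 entries and ratios — w1: 13/3 = 13/3; x1: 4/1 = 4; w3: -1 ≤ 0, skip.
Smallest ratio is 4 in the row of x1, so x1 leaves.

x1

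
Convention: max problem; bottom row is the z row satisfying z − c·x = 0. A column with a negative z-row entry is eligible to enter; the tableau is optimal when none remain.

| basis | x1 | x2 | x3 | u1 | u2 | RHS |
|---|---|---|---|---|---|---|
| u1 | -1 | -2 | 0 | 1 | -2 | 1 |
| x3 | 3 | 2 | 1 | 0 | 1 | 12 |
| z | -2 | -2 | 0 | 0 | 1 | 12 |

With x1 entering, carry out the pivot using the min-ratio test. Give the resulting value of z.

20

Ratio test on column x1 — row 1: entry -1 ≤ 0; row 2: 12/3 = 4. Minimum is 4 at row 2 (x3 leaves); pivot element 3.
Pivot on row 2; the z-row RHS becomes 12 − (-2)·4 = 20.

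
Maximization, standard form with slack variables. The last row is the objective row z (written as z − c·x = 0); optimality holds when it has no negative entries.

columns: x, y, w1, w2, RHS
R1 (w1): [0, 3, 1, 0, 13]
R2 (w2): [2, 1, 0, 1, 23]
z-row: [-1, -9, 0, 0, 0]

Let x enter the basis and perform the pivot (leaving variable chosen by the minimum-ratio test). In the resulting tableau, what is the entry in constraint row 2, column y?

Ratio test on column x — row 1: entry 0 ≤ 0; row 2: 23/2 = 23/2. Minimum is 23/2 at row 2 (w2 leaves); pivot element 2.
Divide row 2 by 2; eliminate column x from the other rows.
In the new row 2, the y entry is the old entry divided by the pivot: 1/2 = 1/2.

1/2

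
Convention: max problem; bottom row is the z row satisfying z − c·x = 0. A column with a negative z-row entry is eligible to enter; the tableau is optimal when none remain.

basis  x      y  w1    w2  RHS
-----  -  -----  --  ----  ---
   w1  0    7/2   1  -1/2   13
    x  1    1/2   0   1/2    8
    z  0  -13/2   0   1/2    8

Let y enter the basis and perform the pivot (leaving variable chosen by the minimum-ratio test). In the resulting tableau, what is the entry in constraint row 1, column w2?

-1/7

Ratio test on column y — row 1: 13/(7/2) = 26/7; row 2: 8/(1/2) = 16. Minimum is 26/7 at row 1 (w1 leaves); pivot element 7/2.
Divide row 1 by 7/2; eliminate column y from the other rows.
In the new row 1, the w2 entry is the old entry divided by the pivot: (-1/2)/(7/2) = -1/7.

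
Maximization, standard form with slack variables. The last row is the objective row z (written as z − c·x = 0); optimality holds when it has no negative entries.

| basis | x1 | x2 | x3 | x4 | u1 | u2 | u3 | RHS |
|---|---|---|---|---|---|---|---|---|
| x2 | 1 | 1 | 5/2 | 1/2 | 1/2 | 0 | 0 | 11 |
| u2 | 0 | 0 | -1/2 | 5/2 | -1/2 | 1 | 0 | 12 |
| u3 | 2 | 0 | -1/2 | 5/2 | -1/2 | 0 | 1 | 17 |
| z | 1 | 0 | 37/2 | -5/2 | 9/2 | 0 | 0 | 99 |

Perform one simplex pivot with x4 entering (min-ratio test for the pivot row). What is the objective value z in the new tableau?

Ratio test on column x4 — row 1: 11/(1/2) = 22; row 2: 12/(5/2) = 24/5; row 3: 17/(5/2) = 34/5. Minimum is 24/5 at row 2 (u2 leaves); pivot element 5/2.
Pivot on row 2; the z-row RHS becomes 99 − (-5/2)·(24/5) = 111.

111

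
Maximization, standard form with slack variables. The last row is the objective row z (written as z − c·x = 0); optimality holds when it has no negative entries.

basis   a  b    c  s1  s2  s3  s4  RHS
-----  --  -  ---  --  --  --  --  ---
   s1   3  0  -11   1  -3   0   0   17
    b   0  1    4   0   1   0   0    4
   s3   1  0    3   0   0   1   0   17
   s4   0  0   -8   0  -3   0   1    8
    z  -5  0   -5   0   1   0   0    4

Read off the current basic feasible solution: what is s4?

8

s4 is basic (row 4); its value is the RHS of that row, 8.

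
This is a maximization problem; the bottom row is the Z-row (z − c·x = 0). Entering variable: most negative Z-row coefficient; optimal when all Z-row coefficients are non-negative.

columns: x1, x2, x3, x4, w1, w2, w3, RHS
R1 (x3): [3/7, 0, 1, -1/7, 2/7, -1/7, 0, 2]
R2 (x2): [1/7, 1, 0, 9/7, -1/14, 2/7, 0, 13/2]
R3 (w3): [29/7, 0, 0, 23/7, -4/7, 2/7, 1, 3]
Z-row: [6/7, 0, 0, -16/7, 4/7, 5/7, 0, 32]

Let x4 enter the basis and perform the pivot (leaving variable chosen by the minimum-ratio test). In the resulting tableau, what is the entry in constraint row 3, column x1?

29/23

Ratio test on column x4 — row 1: entry -1/7 ≤ 0; row 2: (13/2)/(9/7) = 91/18; row 3: 3/(23/7) = 21/23. Minimum is 21/23 at row 3 (w3 leaves); pivot element 23/7.
Divide row 3 by 23/7; eliminate column x4 from the other rows.
In the new row 3, the x1 entry is the old entry divided by the pivot: (29/7)/(23/7) = 29/23.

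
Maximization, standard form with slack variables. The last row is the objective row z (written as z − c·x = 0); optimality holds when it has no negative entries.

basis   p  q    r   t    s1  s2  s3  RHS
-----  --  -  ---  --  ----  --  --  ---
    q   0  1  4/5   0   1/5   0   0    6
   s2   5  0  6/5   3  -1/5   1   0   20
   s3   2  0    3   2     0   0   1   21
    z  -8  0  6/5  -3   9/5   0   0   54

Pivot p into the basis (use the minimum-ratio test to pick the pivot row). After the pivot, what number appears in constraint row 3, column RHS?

13

Ratio test on column p — row 1: entry 0 ≤ 0; row 2: 20/5 = 4; row 3: 21/2 = 21/2. Minimum is 4 at row 2 (s2 leaves); pivot element 5.
Divide row 2 by 5; eliminate column p from the other rows.
Row 3 update in column RHS: 21 − 2·4 = 13.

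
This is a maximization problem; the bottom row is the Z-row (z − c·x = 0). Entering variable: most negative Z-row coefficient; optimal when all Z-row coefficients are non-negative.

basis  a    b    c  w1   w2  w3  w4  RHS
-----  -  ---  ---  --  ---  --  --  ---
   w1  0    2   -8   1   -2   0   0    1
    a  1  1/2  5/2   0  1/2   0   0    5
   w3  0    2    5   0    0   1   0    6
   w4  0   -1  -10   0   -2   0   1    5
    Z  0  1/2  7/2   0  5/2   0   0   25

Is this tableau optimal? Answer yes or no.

Every Z-row coefficient is ≥ 0, so the tableau is optimal.

yes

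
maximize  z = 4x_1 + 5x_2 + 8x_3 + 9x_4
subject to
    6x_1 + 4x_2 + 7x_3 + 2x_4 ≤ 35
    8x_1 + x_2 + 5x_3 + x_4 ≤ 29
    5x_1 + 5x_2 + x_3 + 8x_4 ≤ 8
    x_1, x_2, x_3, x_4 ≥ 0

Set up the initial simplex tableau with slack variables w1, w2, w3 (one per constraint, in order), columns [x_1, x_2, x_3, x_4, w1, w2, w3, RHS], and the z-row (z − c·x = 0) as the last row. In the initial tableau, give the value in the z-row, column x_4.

The z-row carries the negated objective coefficients: the x_4 entry is -9.

-9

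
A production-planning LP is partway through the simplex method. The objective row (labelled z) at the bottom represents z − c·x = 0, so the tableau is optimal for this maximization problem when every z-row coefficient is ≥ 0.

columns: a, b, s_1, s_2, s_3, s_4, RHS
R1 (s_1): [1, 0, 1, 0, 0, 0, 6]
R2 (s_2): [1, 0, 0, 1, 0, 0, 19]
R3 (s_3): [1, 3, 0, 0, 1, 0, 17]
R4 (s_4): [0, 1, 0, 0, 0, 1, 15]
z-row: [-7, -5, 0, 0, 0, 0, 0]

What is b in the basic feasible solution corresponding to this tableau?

b is not in the basis, so in the current basic feasible solution b = 0.

0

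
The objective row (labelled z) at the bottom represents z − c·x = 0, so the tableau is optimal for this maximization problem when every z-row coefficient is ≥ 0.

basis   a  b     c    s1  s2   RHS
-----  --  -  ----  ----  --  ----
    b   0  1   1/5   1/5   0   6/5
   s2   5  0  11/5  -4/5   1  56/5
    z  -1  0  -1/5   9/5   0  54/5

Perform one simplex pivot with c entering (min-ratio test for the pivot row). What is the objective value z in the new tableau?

Ratio test on column c — row 1: (6/5)/(1/5) = 6; row 2: (56/5)/(11/5) = 56/11. Minimum is 56/11 at row 2 (s2 leaves); pivot element 11/5.
Pivot on row 2; the z-row RHS becomes 54/5 − (-1/5)·(56/11) = 130/11.

130/11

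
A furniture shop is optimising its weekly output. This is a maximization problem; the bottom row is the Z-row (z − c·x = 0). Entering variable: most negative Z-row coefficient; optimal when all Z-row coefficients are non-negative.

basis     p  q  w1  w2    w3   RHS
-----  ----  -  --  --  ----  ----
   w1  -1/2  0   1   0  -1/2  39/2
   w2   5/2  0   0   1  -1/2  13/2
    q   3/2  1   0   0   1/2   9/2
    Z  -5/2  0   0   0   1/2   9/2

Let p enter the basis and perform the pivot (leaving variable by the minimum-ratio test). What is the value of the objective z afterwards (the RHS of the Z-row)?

11

Ratio test on column p — row 1: entry -1/2 ≤ 0; row 2: (13/2)/(5/2) = 13/5; row 3: (9/2)/(3/2) = 3. Minimum is 13/5 at row 2 (w2 leaves); pivot element 5/2.
Pivot on row 2; the Z-row RHS becomes 9/2 − (-5/2)·(13/5) = 11.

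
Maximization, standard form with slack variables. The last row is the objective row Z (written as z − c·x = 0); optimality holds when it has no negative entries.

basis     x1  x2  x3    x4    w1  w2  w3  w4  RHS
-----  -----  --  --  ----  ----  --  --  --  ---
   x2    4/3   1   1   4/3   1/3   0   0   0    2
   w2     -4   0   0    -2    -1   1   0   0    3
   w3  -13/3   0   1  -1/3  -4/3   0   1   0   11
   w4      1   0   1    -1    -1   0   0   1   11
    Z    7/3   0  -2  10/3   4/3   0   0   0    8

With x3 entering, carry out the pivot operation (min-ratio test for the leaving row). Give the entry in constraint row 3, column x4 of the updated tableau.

-5/3

Ratio test on column x3 — row 1: 2/1 = 2; row 2: entry 0 ≤ 0; row 3: 11/1 = 11; row 4: 11/1 = 11. Minimum is 2 at row 1 (x2 leaves); pivot element 1.
Divide row 1 by 1; eliminate column x3 from the other rows.
Row 3 update in column x4: -1/3 − 1·(4/3) = -5/3.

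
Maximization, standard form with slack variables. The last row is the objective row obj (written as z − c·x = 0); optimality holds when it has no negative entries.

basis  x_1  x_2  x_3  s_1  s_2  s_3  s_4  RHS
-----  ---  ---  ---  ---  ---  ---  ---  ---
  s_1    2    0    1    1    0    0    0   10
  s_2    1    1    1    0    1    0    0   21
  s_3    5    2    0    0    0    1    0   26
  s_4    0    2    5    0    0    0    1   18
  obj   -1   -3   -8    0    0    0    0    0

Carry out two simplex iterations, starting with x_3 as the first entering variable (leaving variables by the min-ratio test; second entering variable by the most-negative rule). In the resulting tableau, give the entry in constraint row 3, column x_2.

3

Ratio test on column x_3 — row 1: 10/1 = 10; row 2: 21/1 = 21; row 3: entry 0 ≤ 0; row 4: 18/5 = 18/5. Minimum is 18/5 at row 4 (s_4 leaves); pivot element 5.
Divide row 4 by 5; eliminate column x_3 from the other rows.
Second iteration: most negative obj-row entry is -1 in column x_1, so x_1 enters.
Ratio test on column x_1 — row 1: (32/5)/2 = 16/5; row 2: (87/5)/1 = 87/5; row 3: 26/5 = 26/5; row 4: entry 0 ≤ 0. Minimum is 16/5 at row 1 (s_1 leaves); pivot element 2.
Divide row 1 by 2; eliminate column x_1 from the other rows.
After both pivots, the entry at constraint row 3, column x_2 is 3.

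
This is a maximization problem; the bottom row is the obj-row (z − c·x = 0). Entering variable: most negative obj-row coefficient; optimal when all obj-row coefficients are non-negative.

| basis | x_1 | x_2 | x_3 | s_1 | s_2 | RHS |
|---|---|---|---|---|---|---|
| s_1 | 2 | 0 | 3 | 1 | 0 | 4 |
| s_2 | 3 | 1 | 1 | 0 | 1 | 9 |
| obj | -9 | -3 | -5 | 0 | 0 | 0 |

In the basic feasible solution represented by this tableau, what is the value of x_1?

0

x_1 is not in the basis, so in the current basic feasible solution x_1 = 0.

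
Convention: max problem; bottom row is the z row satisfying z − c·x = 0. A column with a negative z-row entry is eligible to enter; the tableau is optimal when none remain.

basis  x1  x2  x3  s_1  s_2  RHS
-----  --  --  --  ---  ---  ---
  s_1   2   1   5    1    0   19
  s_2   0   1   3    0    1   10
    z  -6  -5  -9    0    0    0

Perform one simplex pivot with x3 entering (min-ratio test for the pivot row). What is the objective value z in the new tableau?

30

Ratio test on column x3 — row 1: 19/5 = 19/5; row 2: 10/3 = 10/3. Minimum is 10/3 at row 2 (s_2 leaves); pivot element 3.
Pivot on row 2; the z-row RHS becomes 0 − (-9)·(10/3) = 30.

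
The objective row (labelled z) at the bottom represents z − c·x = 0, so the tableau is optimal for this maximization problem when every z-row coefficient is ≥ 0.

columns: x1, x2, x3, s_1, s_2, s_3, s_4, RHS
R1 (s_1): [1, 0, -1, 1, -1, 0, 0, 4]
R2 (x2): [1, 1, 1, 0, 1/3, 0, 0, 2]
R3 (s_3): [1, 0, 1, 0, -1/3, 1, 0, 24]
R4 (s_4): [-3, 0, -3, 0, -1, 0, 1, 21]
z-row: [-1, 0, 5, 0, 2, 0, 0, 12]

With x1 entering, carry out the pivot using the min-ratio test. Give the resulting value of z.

Ratio test on column x1 — row 1: 4/1 = 4; row 2: 2/1 = 2; row 3: 24/1 = 24; row 4: entry -3 ≤ 0. Minimum is 2 at row 2 (x2 leaves); pivot element 1.
Pivot on row 2; the z-row RHS becomes 12 − (-1)·2 = 14.

14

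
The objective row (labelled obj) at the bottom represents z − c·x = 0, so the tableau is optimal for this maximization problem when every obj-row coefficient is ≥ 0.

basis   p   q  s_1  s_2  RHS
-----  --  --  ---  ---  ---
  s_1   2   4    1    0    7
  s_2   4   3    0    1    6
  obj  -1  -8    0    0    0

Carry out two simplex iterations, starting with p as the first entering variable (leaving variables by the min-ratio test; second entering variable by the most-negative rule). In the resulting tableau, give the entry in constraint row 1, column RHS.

Ratio test on column p — row 1: 7/2 = 7/2; row 2: 6/4 = 3/2. Minimum is 3/2 at row 2 (s_2 leaves); pivot element 4.
Divide row 2 by 4; eliminate column p from the other rows.
Second iteration: most negative obj-row entry is -29/4 in column q, so q enters.
Ratio test on column q — row 1: 4/(5/2) = 8/5; row 2: (3/2)/(3/4) = 2. Minimum is 8/5 at row 1 (s_1 leaves); pivot element 5/2.
Divide row 1 by 5/2; eliminate column q from the other rows.
After both pivots, the entry at constraint row 1, column RHS is 8/5.

8/5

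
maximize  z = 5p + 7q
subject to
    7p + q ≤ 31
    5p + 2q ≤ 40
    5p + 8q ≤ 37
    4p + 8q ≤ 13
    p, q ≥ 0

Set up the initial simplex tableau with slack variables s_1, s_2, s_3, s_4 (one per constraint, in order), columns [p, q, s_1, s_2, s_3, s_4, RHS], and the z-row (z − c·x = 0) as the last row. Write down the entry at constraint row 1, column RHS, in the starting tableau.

31

The RHS of constraint 1 is b_1 = 31.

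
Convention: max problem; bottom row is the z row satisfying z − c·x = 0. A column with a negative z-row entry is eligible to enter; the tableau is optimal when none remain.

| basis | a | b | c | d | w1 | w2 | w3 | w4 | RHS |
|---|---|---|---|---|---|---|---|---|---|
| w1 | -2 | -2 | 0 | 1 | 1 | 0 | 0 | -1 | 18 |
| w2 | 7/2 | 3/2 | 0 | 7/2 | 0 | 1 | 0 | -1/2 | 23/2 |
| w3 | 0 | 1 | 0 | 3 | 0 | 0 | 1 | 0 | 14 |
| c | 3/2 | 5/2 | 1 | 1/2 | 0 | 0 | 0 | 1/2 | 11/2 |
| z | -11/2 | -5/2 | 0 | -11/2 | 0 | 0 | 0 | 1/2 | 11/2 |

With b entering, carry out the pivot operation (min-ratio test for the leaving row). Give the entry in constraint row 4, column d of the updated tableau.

1/5

Ratio test on column b — row 1: entry -2 ≤ 0; row 2: (23/2)/(3/2) = 23/3; row 3: 14/1 = 14; row 4: (11/2)/(5/2) = 11/5. Minimum is 11/5 at row 4 (c leaves); pivot element 5/2.
Divide row 4 by 5/2; eliminate column b from the other rows.
In the new row 4, the d entry is the old entry divided by the pivot: (1/2)/(5/2) = 1/5.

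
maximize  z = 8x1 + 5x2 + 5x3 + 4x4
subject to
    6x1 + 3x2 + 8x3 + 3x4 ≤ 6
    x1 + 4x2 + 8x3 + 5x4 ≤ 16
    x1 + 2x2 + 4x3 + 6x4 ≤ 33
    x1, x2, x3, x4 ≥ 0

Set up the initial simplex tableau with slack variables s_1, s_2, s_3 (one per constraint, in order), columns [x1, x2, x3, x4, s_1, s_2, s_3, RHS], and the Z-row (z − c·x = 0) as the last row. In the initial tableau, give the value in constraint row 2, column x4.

Constraint 2 has coefficient 5 on x4.

5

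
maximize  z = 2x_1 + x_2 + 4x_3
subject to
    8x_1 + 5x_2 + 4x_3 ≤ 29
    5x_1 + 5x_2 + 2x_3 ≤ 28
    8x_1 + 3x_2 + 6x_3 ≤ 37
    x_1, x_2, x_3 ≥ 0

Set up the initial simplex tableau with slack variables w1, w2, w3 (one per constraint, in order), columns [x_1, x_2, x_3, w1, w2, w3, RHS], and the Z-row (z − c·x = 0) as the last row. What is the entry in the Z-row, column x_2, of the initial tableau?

The Z-row carries the negated objective coefficients: the x_2 entry is -1.

-1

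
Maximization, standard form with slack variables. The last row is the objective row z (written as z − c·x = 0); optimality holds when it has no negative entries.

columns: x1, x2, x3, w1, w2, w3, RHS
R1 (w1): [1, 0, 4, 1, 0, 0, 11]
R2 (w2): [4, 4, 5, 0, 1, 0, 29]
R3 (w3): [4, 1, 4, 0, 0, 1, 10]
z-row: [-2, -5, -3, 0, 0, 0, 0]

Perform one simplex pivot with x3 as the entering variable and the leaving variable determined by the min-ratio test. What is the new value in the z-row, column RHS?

Ratio test on column x3 — row 1: 11/4 = 11/4; row 2: 29/5 = 29/5; row 3: 10/4 = 5/2. Minimum is 5/2 at row 3 (w3 leaves); pivot element 4.
Divide row 3 by 4; eliminate column x3 from the other rows.
z-row update in column RHS: 0 − (-3)·(5/2) = 15/2.

15/2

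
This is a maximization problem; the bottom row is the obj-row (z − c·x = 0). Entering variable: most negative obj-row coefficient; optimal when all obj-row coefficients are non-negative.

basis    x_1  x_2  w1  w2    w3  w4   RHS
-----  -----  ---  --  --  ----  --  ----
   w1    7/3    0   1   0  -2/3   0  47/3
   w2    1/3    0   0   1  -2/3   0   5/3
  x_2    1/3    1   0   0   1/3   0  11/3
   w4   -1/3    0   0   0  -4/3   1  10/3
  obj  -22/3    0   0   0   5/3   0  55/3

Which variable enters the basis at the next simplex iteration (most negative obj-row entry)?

x_1

Negative obj-row entries: x_1: -22/3.
The most negative is -22/3 in column x_1, so x_1 enters.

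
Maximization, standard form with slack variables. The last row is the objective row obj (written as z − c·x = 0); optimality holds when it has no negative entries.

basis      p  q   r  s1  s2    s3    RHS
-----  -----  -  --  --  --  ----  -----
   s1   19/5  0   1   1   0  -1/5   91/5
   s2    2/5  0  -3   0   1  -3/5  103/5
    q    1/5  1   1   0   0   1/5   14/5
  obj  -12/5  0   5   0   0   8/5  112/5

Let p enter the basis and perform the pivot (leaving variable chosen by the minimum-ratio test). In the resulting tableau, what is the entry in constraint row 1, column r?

Ratio test on column p — row 1: (91/5)/(19/5) = 91/19; row 2: (103/5)/(2/5) = 103/2; row 3: (14/5)/(1/5) = 14. Minimum is 91/19 at row 1 (s1 leaves); pivot element 19/5.
Divide row 1 by 19/5; eliminate column p from the other rows.
In the new row 1, the r entry is the old entry divided by the pivot: 1/(19/5) = 5/19.

5/19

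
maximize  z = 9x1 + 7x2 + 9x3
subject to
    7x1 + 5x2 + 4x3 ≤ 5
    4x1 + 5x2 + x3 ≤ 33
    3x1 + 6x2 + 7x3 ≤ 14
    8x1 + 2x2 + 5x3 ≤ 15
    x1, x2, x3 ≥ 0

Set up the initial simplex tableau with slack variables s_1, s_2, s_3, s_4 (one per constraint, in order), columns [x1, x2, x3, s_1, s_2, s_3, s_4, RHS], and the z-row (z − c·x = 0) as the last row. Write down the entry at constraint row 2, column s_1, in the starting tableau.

0

Slack s_1 belongs to constraint 1; its column is the unit vector e_1, so the entry in row 2 is 0.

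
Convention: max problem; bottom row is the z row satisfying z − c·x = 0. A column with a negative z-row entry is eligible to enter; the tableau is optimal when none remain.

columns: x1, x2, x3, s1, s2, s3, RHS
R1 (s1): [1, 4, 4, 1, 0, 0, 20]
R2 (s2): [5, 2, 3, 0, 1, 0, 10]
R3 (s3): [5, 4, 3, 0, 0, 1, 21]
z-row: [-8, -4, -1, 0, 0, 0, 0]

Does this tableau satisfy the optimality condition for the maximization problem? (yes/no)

no

The z-row has a negative entry -8 in column x1, so it is not optimal.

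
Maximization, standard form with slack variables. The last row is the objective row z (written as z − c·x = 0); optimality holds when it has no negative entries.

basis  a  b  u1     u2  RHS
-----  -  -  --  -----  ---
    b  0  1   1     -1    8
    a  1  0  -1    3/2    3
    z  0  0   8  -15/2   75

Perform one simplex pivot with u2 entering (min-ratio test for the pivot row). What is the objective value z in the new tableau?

90

Ratio test on column u2 — row 1: entry -1 ≤ 0; row 2: 3/(3/2) = 2. Minimum is 2 at row 2 (a leaves); pivot element 3/2.
Pivot on row 2; the z-row RHS becomes 75 − (-15/2)·2 = 90.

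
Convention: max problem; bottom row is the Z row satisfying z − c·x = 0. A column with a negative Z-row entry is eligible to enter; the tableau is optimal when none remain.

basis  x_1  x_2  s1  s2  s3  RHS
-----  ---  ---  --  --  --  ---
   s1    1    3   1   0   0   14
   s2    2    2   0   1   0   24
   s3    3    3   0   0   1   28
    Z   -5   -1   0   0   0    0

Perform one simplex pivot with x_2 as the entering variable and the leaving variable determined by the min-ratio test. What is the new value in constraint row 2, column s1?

Ratio test on column x_2 — row 1: 14/3 = 14/3; row 2: 24/2 = 12; row 3: 28/3 = 28/3. Minimum is 14/3 at row 1 (s1 leaves); pivot element 3.
Divide row 1 by 3; eliminate column x_2 from the other rows.
Row 2 update in column s1: 0 − 2·(1/3) = -2/3.

-2/3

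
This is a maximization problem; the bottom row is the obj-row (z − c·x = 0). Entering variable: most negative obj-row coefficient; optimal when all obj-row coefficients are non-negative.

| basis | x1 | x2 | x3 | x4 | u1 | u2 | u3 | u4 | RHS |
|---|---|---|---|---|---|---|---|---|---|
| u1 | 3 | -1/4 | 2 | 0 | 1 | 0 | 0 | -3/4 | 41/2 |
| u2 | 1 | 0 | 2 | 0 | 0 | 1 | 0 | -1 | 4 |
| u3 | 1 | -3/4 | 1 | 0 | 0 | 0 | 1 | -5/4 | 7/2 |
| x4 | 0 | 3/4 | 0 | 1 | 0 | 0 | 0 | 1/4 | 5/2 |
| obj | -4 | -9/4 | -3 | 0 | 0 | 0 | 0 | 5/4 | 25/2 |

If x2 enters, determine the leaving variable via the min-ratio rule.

x4

Column x2 entries and ratios — u1: -1/4 ≤ 0, skip; u2: 0 ≤ 0, skip; u3: -3/4 ≤ 0, skip; x4: (5/2)/(3/4) = 10/3.
Smallest ratio is 10/3 in the row of x4, so x4 leaves.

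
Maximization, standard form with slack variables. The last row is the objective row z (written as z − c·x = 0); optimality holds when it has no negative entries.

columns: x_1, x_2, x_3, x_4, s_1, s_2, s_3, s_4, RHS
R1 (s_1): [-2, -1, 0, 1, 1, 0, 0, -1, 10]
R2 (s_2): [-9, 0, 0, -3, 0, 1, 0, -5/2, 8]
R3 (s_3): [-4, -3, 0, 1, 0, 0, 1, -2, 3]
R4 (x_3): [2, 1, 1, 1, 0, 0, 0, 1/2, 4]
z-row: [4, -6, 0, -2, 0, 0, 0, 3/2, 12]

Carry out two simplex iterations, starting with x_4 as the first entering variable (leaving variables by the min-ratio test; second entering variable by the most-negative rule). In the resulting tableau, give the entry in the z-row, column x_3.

Ratio test on column x_4 — row 1: 10/1 = 10; row 2: entry -3 ≤ 0; row 3: 3/1 = 3; row 4: 4/1 = 4. Minimum is 3 at row 3 (s_3 leaves); pivot element 1.
Divide row 3 by 1; eliminate column x_4 from the other rows.
Second iteration: most negative z-row entry is -12 in column x_2, so x_2 enters.
Ratio test on column x_2 — row 1: 7/2 = 7/2; row 2: entry -9 ≤ 0; row 3: entry -3 ≤ 0; row 4: 1/4 = 1/4. Minimum is 1/4 at row 4 (x_3 leaves); pivot element 4.
Divide row 4 by 4; eliminate column x_2 from the other rows.
After both pivots, the entry at the z-row, column x_3 is 3.

3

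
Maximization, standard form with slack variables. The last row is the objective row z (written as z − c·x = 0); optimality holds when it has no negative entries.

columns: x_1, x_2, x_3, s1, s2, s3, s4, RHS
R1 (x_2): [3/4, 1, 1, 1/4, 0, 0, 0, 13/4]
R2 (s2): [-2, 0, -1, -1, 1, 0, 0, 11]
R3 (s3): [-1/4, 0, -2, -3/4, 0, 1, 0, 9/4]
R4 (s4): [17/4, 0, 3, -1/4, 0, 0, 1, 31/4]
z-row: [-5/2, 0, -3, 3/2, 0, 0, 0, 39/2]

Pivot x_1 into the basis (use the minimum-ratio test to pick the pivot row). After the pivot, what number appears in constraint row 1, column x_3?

Ratio test on column x_1 — row 1: (13/4)/(3/4) = 13/3; row 2: entry -2 ≤ 0; row 3: entry -1/4 ≤ 0; row 4: (31/4)/(17/4) = 31/17. Minimum is 31/17 at row 4 (s4 leaves); pivot element 17/4.
Divide row 4 by 17/4; eliminate column x_1 from the other rows.
Row 1 update in column x_3: 1 − (3/4)·(12/17) = 8/17.

8/17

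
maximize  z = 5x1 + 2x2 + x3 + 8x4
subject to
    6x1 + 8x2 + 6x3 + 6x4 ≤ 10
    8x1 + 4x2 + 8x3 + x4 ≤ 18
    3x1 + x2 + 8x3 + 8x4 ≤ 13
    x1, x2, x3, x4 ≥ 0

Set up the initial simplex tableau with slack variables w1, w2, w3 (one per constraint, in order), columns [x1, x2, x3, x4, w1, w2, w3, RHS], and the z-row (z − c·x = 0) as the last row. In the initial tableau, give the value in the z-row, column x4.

-8

The z-row carries the negated objective coefficients: the x4 entry is -8.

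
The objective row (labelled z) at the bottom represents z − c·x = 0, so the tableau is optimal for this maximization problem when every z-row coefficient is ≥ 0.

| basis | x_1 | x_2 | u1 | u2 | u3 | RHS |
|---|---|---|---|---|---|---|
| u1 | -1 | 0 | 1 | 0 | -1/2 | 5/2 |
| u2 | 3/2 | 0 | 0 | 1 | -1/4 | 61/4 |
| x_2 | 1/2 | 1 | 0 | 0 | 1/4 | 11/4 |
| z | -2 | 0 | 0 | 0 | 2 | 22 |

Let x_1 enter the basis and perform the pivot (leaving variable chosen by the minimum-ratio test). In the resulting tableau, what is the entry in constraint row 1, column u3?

Ratio test on column x_1 — row 1: entry -1 ≤ 0; row 2: (61/4)/(3/2) = 61/6; row 3: (11/4)/(1/2) = 11/2. Minimum is 11/2 at row 3 (x_2 leaves); pivot element 1/2.
Divide row 3 by 1/2; eliminate column x_1 from the other rows.
Row 1 update in column u3: -1/2 − (-1)·(1/2) = 0.

0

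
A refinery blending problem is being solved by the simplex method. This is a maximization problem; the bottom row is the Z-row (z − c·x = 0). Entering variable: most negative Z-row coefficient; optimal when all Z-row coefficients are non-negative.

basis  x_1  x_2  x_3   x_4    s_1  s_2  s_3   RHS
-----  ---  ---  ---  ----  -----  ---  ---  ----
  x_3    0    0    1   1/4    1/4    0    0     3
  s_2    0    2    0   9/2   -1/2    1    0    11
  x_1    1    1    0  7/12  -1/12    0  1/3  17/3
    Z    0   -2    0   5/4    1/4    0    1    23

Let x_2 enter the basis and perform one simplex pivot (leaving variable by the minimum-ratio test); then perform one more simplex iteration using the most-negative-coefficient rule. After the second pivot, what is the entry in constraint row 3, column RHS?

Ratio test on column x_2 — row 1: entry 0 ≤ 0; row 2: 11/2 = 11/2; row 3: (17/3)/1 = 17/3. Minimum is 11/2 at row 2 (s_2 leaves); pivot element 2.
Divide row 2 by 2; eliminate column x_2 from the other rows.
Second iteration: most negative Z-row entry is -1/4 in column s_1, so s_1 enters.
Ratio test on column s_1 — row 1: 3/(1/4) = 12; row 2: entry -1/4 ≤ 0; row 3: (1/6)/(1/6) = 1. Minimum is 1 at row 3 (x_1 leaves); pivot element 1/6.
Divide row 3 by 1/6; eliminate column s_1 from the other rows.
After both pivots, the entry at constraint row 3, column RHS is 1.

1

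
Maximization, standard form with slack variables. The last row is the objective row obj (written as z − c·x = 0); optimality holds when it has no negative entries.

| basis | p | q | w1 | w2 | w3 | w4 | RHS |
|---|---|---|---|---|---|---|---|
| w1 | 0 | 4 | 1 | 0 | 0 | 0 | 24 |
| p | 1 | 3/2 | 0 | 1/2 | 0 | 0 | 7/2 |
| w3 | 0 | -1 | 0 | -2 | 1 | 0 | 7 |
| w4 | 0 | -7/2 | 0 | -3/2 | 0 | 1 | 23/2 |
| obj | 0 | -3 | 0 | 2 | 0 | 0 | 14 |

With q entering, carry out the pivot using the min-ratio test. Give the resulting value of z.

Ratio test on column q — row 1: 24/4 = 6; row 2: (7/2)/(3/2) = 7/3; row 3: entry -1 ≤ 0; row 4: entry -7/2 ≤ 0. Minimum is 7/3 at row 2 (p leaves); pivot element 3/2.
Pivot on row 2; the obj-row RHS becomes 14 − (-3)·(7/3) = 21.

21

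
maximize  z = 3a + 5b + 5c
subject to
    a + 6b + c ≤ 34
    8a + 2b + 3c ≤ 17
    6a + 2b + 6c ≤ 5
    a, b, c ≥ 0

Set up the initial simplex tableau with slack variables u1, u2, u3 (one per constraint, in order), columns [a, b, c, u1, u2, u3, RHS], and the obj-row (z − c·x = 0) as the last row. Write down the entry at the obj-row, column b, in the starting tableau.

The obj-row carries the negated objective coefficients: the b entry is -5.

-5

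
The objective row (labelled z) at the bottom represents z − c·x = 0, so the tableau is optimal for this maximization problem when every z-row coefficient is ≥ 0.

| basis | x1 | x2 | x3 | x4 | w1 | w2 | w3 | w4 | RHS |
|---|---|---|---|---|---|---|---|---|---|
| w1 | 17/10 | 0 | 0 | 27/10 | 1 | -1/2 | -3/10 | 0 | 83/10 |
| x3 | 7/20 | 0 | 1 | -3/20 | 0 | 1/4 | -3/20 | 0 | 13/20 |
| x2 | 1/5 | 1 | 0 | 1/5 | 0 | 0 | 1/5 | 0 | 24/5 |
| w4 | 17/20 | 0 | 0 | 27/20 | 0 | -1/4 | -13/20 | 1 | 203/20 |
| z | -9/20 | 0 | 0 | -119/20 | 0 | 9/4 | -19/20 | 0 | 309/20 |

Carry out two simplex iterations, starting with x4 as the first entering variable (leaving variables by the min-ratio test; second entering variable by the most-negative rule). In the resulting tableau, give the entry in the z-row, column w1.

5/3

Ratio test on column x4 — row 1: (83/10)/(27/10) = 83/27; row 2: entry -3/20 ≤ 0; row 3: (24/5)/(1/5) = 24; row 4: (203/20)/(27/20) = 203/27. Minimum is 83/27 at row 1 (w1 leaves); pivot element 27/10.
Divide row 1 by 27/10; eliminate column x4 from the other rows.
Second iteration: most negative z-row entry is -29/18 in column w3, so w3 enters.
Ratio test on column w3 — row 1: entry -1/9 ≤ 0; row 2: entry -1/6 ≤ 0; row 3: (113/27)/(2/9) = 113/6; row 4: entry -1/2 ≤ 0. Minimum is 113/6 at row 3 (x2 leaves); pivot element 2/9.
Divide row 3 by 2/9; eliminate column w3 from the other rows.
After both pivots, the entry at the z-row, column w1 is 5/3.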